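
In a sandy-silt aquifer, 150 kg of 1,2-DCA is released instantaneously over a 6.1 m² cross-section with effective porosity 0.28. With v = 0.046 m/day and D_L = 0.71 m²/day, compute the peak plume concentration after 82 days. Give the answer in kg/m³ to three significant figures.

3.25 kg/m³

The peak of an instantaneous 1D plume sits at x = vt; there the Gaussian factor is 1 and C_max = M/(n_e·A·√(4πDt)), where n_e·A is the pore area the mass is dissolved in.
√(4πDt) = √(4π × 0.71 × 82) = 27.05 m, so C_max = 150/(0.28 × 6.1 × 27.05) = 3.25 kg/m³.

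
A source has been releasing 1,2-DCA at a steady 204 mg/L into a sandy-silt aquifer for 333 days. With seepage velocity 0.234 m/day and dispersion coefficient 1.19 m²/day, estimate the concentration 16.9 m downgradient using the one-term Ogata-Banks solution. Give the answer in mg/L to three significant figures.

201 mg/L

For a continuous step input, C/C₀ ≈ ½·erfc((x−vt)/(2√(Dt))).
vt = 0.234 × 333 = 77.922 m and 2√(Dt) = 2√(1.19 × 333) = 39.81 m.
Argument (x−vt)/(2√(Dt)) = (16.9 − 77.922)/39.81 = -1.533; ½·erfc(-1.533) = 0.9849.
C = 204 × 0.9849 = 201 mg/L.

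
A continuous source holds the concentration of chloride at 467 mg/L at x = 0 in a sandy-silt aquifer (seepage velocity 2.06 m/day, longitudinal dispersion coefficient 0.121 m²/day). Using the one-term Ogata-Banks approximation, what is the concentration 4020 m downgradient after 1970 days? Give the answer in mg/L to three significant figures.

For a continuous step input, C/C₀ ≈ ½·erfc((x−vt)/(2√(Dt))).
vt = 2.06 × 1970 = 4058.2 m and 2√(Dt) = 2√(0.121 × 1970) = 30.88 m.
Argument (x−vt)/(2√(Dt)) = (4020 − 4058.2)/30.88 = -1.237; ½·erfc(-1.237) = 0.9599.
C = 467 × 0.9599 = 448 mg/L.

448 mg/L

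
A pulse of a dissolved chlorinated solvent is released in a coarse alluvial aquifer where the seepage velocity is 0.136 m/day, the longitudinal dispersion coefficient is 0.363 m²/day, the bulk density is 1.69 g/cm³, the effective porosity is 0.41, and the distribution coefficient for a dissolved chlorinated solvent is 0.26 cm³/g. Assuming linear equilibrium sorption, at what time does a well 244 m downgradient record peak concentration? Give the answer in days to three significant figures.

3680 days

Retardation factor R = 1 + ρ_b·K_d/n = 1 + 1.69 × 0.26/0.41 = 2.072.
Sorption retards both mechanisms: v_R = v/R = 0.06564 m/day, D_R = D/R = 0.1752 m²/day.
Peak time from v_R²t² + 2D_R t − x² = 0: t = (√(D_R² + v_R²x²) − D_R)/v_R².
√(D_R² + v_R²x²) = √(0.1752² + 0.06564² × 244²) = 16.02; v_R² = 0.004309.
t = (16.02 − 0.1752)/0.004309 = 3680 days.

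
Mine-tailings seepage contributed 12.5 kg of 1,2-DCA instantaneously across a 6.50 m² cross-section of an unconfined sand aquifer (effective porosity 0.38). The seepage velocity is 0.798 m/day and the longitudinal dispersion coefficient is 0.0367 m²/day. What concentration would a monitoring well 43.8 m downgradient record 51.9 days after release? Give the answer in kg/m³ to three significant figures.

For an instantaneous plane source, C(x,t) = M/(n_e·A·√(4πDt)) · exp(−(x−vt)²/(4Dt)), with n_e·A the pore (flow) area.
Plume center vt = 0.798 × 51.9 = 41.4162 m, so the well at 43.8 m is 2.3838 m downgradient of the peak.
√(4πDt) = 4.892 m, giving peak height M/(n_e·A·√(4πDt)) = 12.5/(0.38 × 6.50 × 4.892) = 1.034 kg/m³.
(x−vt)²/(4Dt) = (2.3838)²/(4 × 0.0367 × 51.9) = 0.7458; exp(−0.7458) = 0.4744.
C = 1.034 × 0.4744 = 0.491 kg/m³.

0.491 kg/m³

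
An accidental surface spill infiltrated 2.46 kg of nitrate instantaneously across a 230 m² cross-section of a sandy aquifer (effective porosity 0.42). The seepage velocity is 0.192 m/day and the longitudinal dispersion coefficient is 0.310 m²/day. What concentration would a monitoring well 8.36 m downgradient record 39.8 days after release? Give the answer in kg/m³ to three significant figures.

For an instantaneous plane source, C(x,t) = M/(n_e·A·√(4πDt)) · exp(−(x−vt)²/(4Dt)), with n_e·A the pore (flow) area.
Plume center vt = 0.192 × 39.8 = 7.6416 m, so the well at 8.36 m is 0.7184 m downgradient of the peak.
√(4πDt) = 12.45 m, giving peak height M/(n_e·A·√(4πDt)) = 2.46/(0.42 × 230 × 12.45) = 0.002045 kg/m³.
(x−vt)²/(4Dt) = (0.7184)²/(4 × 0.310 × 39.8) = 0.01046; exp(−0.01046) = 0.9896.
C = 0.002045 × 0.9896 = 0.00202 kg/m³.

0.00202 kg/m³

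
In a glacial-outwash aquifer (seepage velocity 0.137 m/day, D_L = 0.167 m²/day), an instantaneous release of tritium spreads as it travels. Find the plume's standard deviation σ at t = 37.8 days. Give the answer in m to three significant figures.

3.55 m

Dispersive spreading gives a Gaussian with σ² = 2Dt; advection only shifts the center.
σ = √(2 × 0.167 × 37.8) = 3.55 m.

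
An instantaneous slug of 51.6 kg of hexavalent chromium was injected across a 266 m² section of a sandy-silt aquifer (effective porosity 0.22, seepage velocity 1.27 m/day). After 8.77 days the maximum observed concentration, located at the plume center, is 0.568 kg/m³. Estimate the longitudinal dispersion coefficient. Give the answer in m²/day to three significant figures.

At the plume center C_max = M/(n_e·A·√(4πDt)), so D = M²/(4πt·(n_e·A·C_max)²).
n_e·A·C_max = 0.22 × 266 × 0.568 = 33.24 kg/m.
D = 51.6²/(4π × 8.77 × 33.24²) = 0.0219 m²/day.

0.0219 m²/day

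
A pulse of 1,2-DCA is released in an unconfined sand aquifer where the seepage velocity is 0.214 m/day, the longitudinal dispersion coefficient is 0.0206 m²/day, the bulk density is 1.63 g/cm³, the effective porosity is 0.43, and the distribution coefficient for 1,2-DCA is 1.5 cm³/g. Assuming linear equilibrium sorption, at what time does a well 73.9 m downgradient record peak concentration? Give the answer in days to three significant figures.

2310 days

Retardation factor R = 1 + ρ_b·K_d/n = 1 + 1.63 × 1.5/0.43 = 6.686.
Sorption retards both mechanisms: v_R = v/R = 0.03201 m/day, D_R = D/R = 0.003081 m²/day.
Peak time from v_R²t² + 2D_R t − x² = 0: t = (√(D_R² + v_R²x²) − D_R)/v_R².
√(D_R² + v_R²x²) = √(0.003081² + 0.03201² × 73.9²) = 2.366; v_R² = 0.001025.
t = (2.366 − 0.003081)/0.001025 = 2310 days.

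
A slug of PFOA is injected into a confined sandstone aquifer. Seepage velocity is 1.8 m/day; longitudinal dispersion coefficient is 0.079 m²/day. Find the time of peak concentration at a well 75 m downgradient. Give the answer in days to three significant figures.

41.6 days

For the 1D instantaneous-source solution, setting ∂C/∂t = 0 at fixed x gives v²t² + 2Dt − x² = 0, so t = (√(D² + v²x²) − D)/v².
√(D² + v²x²) = √(0.079² + 1.8² × 75²) = 135.0; v² = 3.24.
t = (135.0 − 0.079)/3.24 = 41.6 days (vs. the pure-advection estimate x/v = 41.7 d).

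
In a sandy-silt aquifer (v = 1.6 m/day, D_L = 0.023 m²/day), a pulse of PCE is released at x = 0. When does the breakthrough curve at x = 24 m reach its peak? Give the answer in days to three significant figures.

For the 1D instantaneous-source solution, setting ∂C/∂t = 0 at fixed x gives v²t² + 2Dt − x² = 0, so t = (√(D² + v²x²) − D)/v².
√(D² + v²x²) = √(0.023² + 1.6² × 24²) = 38.40; v² = 2.56.
t = (38.40 − 0.023)/2.56 = 15.0 days (vs. the pure-advection estimate x/v = 15.0 d).

15.0 days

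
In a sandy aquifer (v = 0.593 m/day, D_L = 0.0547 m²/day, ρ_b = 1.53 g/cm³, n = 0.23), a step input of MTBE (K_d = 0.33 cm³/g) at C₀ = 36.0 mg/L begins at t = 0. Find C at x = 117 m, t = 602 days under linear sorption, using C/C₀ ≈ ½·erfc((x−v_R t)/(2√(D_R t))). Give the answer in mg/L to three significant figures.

Retardation factor R = 1 + ρ_b·K_d/n = 1 + 1.53 × 0.33/0.23 = 3.195.
Sorption retards both mechanisms: v_R = v/R = 0.1856 m/day, D_R = D/R = 0.01712 m²/day.
v_R·t = 0.1856 × 602 = 111.7312 m; 2√(D_R t) = 6.421 m; argument = (117 − 111.7312)/6.421 = 0.8206.
C = C₀ × ½·erfc(0.8206) = 36.0 × 0.1229 = 4.42 mg/L.

4.42 mg/L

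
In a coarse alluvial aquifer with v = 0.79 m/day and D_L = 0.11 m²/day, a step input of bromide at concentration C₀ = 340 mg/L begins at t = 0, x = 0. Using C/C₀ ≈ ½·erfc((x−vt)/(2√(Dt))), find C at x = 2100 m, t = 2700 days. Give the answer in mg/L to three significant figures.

310 mg/L

For a continuous step input, C/C₀ ≈ ½·erfc((x−vt)/(2√(Dt))).
vt = 0.79 × 2700 = 2133 m and 2√(Dt) = 2√(0.11 × 2700) = 34.47 m.
Argument (x−vt)/(2√(Dt)) = (2100 − 2133)/34.47 = -0.9574; ½·erfc(-0.9574) = 0.9121.
C = 340 × 0.9121 = 310 mg/L.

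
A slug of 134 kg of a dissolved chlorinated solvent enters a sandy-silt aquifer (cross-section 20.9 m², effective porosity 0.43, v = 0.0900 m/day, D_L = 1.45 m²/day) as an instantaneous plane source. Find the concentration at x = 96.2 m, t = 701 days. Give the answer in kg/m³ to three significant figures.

For an instantaneous plane source, C(x,t) = M/(n_e·A·√(4πDt)) · exp(−(x−vt)²/(4Dt)), with n_e·A the pore (flow) area.
Plume center vt = 0.0900 × 701 = 63.09 m, so the well at 96.2 m is 33.11 m downgradient of the peak.
√(4πDt) = 113.0 m, giving peak height M/(n_e·A·√(4πDt)) = 134/(0.43 × 20.9 × 113.0) = 0.1320 kg/m³.
(x−vt)²/(4Dt) = (33.11)²/(4 × 1.45 × 701) = 0.2696; exp(−0.2696) = 0.7637.
C = 0.1320 × 0.7637 = 0.101 kg/m³.

0.101 kg/m³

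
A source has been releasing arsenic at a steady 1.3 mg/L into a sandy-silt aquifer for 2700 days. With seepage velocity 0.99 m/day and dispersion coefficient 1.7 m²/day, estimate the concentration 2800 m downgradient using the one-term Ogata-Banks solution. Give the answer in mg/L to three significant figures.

0.120 mg/L

For a continuous step input, C/C₀ ≈ ½·erfc((x−vt)/(2√(Dt))).
vt = 0.99 × 2700 = 2673 m and 2√(Dt) = 2√(1.7 × 2700) = 135.5 m.
Argument (x−vt)/(2√(Dt)) = (2800 − 2673)/135.5 = 0.9373; ½·erfc(0.9373) = 0.09250.
C = 1.3 × 0.09250 = 0.120 mg/L.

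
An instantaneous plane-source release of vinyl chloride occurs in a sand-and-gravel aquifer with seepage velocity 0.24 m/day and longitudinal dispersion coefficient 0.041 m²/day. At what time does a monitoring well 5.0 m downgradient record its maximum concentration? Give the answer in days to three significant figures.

20.1 days

For the 1D instantaneous-source solution, setting ∂C/∂t = 0 at fixed x gives v²t² + 2Dt − x² = 0, so t = (√(D² + v²x²) − D)/v².
√(D² + v²x²) = √(0.041² + 0.24² × 5.0²) = 1.201; v² = 0.0576.
t = (1.201 − 0.041)/0.0576 = 20.1 days (vs. the pure-advection estimate x/v = 20.8 d).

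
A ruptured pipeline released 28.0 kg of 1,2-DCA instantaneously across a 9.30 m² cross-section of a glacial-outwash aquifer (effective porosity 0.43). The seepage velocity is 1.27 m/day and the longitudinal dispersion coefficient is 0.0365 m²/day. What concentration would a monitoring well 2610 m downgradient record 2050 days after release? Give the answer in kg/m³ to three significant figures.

0.198 kg/m³

For an instantaneous plane source, C(x,t) = M/(n_e·A·√(4πDt)) · exp(−(x−vt)²/(4Dt)), with n_e·A the pore (flow) area.
Plume center vt = 1.27 × 2050 = 2603.5 m, so the well at 2610 m is 6.5 m downgradient of the peak.
√(4πDt) = 30.66 m, giving peak height M/(n_e·A·√(4πDt)) = 28.0/(0.43 × 9.30 × 30.66) = 0.2284 kg/m³.
(x−vt)²/(4Dt) = (6.5)²/(4 × 0.0365 × 2050) = 0.1412; exp(−0.1412) = 0.8683.
C = 0.2284 × 0.8683 = 0.198 kg/m³.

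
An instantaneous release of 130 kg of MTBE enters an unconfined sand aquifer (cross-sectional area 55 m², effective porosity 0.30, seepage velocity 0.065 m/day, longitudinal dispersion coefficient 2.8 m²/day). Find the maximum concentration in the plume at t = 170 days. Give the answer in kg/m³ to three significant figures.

The peak of an instantaneous 1D plume sits at x = vt; there the Gaussian factor is 1 and C_max = M/(n_e·A·√(4πDt)), where n_e·A is the pore area the mass is dissolved in.
√(4πDt) = √(4π × 2.8 × 170) = 77.34 m, so C_max = 130/(0.30 × 55 × 77.34) = 0.102 kg/m³.

0.102 kg/m³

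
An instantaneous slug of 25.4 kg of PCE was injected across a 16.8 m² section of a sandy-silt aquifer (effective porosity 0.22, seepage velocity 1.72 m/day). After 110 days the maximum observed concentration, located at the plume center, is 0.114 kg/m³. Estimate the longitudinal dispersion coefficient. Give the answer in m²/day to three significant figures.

At the plume center C_max = M/(n_e·A·√(4πDt)), so D = M²/(4πt·(n_e·A·C_max)²).
n_e·A·C_max = 0.22 × 16.8 × 0.114 = 0.4213 kg/m.
D = 25.4²/(4π × 110 × 0.4213²) = 2.63 m²/day.

2.63 m²/day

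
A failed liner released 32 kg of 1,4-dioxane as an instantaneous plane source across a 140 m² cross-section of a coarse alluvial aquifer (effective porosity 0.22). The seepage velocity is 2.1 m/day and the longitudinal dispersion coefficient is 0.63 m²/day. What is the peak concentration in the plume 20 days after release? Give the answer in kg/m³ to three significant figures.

0.0826 kg/m³

The peak of an instantaneous 1D plume sits at x = vt; there the Gaussian factor is 1 and C_max = M/(n_e·A·√(4πDt)), where n_e·A is the pore area the mass is dissolved in.
√(4πDt) = √(4π × 0.63 × 20) = 12.58 m, so C_max = 32/(0.22 × 140 × 12.58) = 0.0826 kg/m³.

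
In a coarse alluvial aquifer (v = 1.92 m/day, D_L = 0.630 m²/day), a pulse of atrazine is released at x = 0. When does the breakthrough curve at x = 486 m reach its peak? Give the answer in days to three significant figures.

For the 1D instantaneous-source solution, setting ∂C/∂t = 0 at fixed x gives v²t² + 2Dt − x² = 0, so t = (√(D² + v²x²) − D)/v².
√(D² + v²x²) = √(0.630² + 1.92² × 486²) = 933.1; v² = 3.6864.
t = (933.1 − 0.630)/3.6864 = 253 days (vs. the pure-advection estimate x/v = 253 d).

253 days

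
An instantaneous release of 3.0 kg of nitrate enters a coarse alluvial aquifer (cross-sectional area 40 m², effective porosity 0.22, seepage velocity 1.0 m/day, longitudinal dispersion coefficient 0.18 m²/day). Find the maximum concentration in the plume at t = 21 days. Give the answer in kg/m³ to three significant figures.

The peak of an instantaneous 1D plume sits at x = vt; there the Gaussian factor is 1 and C_max = M/(n_e·A·√(4πDt)), where n_e·A is the pore area the mass is dissolved in.
√(4πDt) = √(4π × 0.18 × 21) = 6.892 m, so C_max = 3.0/(0.22 × 40 × 6.892) = 0.0495 kg/m³.

0.0495 kg/m³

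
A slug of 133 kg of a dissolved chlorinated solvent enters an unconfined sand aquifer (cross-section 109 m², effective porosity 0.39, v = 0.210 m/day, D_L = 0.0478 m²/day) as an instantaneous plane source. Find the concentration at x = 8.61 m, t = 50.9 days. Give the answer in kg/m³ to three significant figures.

For an instantaneous plane source, C(x,t) = M/(n_e·A·√(4πDt)) · exp(−(x−vt)²/(4Dt)), with n_e·A the pore (flow) area.
Plume center vt = 0.210 × 50.9 = 10.689 m, so the well at 8.61 m is 2.079 m upgradient of the peak.
√(4πDt) = 5.529 m, giving peak height M/(n_e·A·√(4πDt)) = 133/(0.39 × 109 × 5.529) = 0.5659 kg/m³.
(x−vt)²/(4Dt) = (-2.079)²/(4 × 0.0478 × 50.9) = 0.4441; exp(−0.4441) = 0.6414.
C = 0.5659 × 0.6414 = 0.363 kg/m³.

0.363 kg/m³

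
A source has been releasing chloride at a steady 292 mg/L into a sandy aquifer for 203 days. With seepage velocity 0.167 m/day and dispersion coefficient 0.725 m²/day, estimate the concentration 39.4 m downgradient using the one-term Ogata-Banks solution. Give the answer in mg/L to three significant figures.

For a continuous step input, C/C₀ ≈ ½·erfc((x−vt)/(2√(Dt))).
vt = 0.167 × 203 = 33.901 m and 2√(Dt) = 2√(0.725 × 203) = 24.26 m.
Argument (x−vt)/(2√(Dt)) = (39.4 − 33.901)/24.26 = 0.2267; ½·erfc(0.2267) = 0.3743.
C = 292 × 0.3743 = 109 mg/L.

109 mg/L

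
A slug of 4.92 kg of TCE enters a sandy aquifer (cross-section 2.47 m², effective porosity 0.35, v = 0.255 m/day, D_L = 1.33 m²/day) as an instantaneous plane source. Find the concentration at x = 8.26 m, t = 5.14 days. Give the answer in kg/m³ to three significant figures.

For an instantaneous plane source, C(x,t) = M/(n_e·A·√(4πDt)) · exp(−(x−vt)²/(4Dt)), with n_e·A the pore (flow) area.
Plume center vt = 0.255 × 5.14 = 1.3107 m, so the well at 8.26 m is 6.9493 m downgradient of the peak.
√(4πDt) = 9.269 m, giving peak height M/(n_e·A·√(4πDt)) = 4.92/(0.35 × 2.47 × 9.269) = 0.6140 kg/m³.
(x−vt)²/(4Dt) = (6.9493)²/(4 × 1.33 × 5.14) = 1.766; exp(−1.766) = 0.1710.
C = 0.6140 × 0.1710 = 0.105 kg/m³.

0.105 kg/m³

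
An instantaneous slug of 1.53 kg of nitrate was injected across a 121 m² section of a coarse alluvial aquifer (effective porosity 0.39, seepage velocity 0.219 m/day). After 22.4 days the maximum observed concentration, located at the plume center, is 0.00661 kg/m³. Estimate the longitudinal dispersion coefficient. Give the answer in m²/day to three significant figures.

At the plume center C_max = M/(n_e·A·√(4πDt)), so D = M²/(4πt·(n_e·A·C_max)²).
n_e·A·C_max = 0.39 × 121 × 0.00661 = 0.3119 kg/m.
D = 1.53²/(4π × 22.4 × 0.3119²) = 0.0855 m²/day.

0.0855 m²/day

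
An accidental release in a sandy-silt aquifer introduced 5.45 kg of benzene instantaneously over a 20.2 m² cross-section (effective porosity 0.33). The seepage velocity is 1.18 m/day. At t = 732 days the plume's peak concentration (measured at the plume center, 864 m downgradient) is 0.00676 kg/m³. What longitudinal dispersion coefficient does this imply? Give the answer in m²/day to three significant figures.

1.59 m²/day

At the plume center C_max = M/(n_e·A·√(4πDt)), so D = M²/(4πt·(n_e·A·C_max)²).
n_e·A·C_max = 0.33 × 20.2 × 0.00676 = 0.04506 kg/m.
D = 5.45²/(4π × 732 × 0.04506²) = 1.59 m²/day.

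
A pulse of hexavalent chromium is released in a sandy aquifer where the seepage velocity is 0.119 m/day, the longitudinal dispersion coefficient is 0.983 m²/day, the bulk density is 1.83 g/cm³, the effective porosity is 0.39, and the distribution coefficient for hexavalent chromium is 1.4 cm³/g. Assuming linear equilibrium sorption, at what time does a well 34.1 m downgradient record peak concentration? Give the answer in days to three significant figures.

Retardation factor R = 1 + ρ_b·K_d/n = 1 + 1.83 × 1.4/0.39 = 7.569.
Sorption retards both mechanisms: v_R = v/R = 0.01572 m/day, D_R = D/R = 0.1299 m²/day.
Peak time from v_R²t² + 2D_R t − x² = 0: t = (√(D_R² + v_R²x²) − D_R)/v_R².
√(D_R² + v_R²x²) = √(0.1299² + 0.01572² × 34.1²) = 0.5516; v_R² = 0.0002471.
t = (0.5516 − 0.1299)/0.0002471 = 1710 days.

1710 days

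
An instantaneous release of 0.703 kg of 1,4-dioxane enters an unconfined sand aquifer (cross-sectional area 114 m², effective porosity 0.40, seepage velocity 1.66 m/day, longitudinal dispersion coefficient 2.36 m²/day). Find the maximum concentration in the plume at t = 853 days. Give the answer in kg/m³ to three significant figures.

The peak of an instantaneous 1D plume sits at x = vt; there the Gaussian factor is 1 and C_max = M/(n_e·A·√(4πDt)), where n_e·A is the pore area the mass is dissolved in.
√(4πDt) = √(4π × 2.36 × 853) = 159.1 m, so C_max = 0.703/(0.40 × 114 × 159.1) = 9.69e-05 kg/m³.

9.69e-05 kg/m³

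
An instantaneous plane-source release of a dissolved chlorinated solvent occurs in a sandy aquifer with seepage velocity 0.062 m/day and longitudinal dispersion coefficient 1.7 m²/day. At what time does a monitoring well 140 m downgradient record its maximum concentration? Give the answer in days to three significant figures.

For the 1D instantaneous-source solution, setting ∂C/∂t = 0 at fixed x gives v²t² + 2Dt − x² = 0, so t = (√(D² + v²x²) − D)/v².
√(D² + v²x²) = √(1.7² + 0.062² × 140²) = 8.845; v² = 0.003844.
t = (8.845 − 1.7)/0.003844 = 1860 days (vs. the pure-advection estimate x/v = 2260 d).

1860 days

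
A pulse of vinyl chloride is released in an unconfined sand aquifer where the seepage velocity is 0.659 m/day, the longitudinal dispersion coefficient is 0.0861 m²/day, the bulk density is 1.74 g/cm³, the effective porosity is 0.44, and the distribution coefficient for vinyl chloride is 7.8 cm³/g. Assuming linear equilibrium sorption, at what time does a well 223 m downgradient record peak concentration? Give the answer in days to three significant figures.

Retardation factor R = 1 + ρ_b·K_d/n = 1 + 1.74 × 7.8/0.44 = 31.85.
Sorption retards both mechanisms: v_R = v/R = 0.02069 m/day, D_R = D/R = 0.002703 m²/day.
Peak time from v_R²t² + 2D_R t − x² = 0: t = (√(D_R² + v_R²x²) − D_R)/v_R².
√(D_R² + v_R²x²) = √(0.002703² + 0.02069² × 223²) = 4.614; v_R² = 0.0004281.
t = (4.614 − 0.002703)/0.0004281 = 10800 days.

10800 days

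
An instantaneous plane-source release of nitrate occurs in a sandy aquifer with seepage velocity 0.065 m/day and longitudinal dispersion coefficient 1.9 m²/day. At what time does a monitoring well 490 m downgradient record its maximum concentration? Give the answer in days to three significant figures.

For the 1D instantaneous-source solution, setting ∂C/∂t = 0 at fixed x gives v²t² + 2Dt − x² = 0, so t = (√(D² + v²x²) − D)/v².
√(D² + v²x²) = √(1.9² + 0.065² × 490²) = 31.91; v² = 0.004225.
t = (31.91 − 1.9)/0.004225 = 7100 days (vs. the pure-advection estimate x/v = 7540 d).

7100 days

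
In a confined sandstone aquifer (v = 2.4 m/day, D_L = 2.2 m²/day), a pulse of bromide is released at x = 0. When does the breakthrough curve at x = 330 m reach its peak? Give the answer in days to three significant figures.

137 days

For the 1D instantaneous-source solution, setting ∂C/∂t = 0 at fixed x gives v²t² + 2Dt − x² = 0, so t = (√(D² + v²x²) − D)/v².
√(D² + v²x²) = √(2.2² + 2.4² × 330²) = 792.0; v² = 5.76.
t = (792.0 − 2.2)/5.76 = 137 days (vs. the pure-advection estimate x/v = 138 d).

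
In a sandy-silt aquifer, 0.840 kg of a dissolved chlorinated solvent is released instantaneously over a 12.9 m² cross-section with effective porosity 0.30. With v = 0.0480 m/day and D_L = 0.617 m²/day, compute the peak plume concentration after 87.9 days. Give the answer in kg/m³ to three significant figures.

The peak of an instantaneous 1D plume sits at x = vt; there the Gaussian factor is 1 and C_max = M/(n_e·A·√(4πDt)), where n_e·A is the pore area the mass is dissolved in.
√(4πDt) = √(4π × 0.617 × 87.9) = 26.11 m, so C_max = 0.840/(0.30 × 12.9 × 26.11) = 0.00831 kg/m³.

0.00831 kg/m³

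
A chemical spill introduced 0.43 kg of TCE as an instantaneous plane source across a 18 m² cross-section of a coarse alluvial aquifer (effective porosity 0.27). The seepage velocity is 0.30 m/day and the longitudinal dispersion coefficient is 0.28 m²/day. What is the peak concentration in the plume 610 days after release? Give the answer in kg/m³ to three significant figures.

The peak of an instantaneous 1D plume sits at x = vt; there the Gaussian factor is 1 and C_max = M/(n_e·A·√(4πDt)), where n_e·A is the pore area the mass is dissolved in.
√(4πDt) = √(4π × 0.28 × 610) = 46.33 m, so C_max = 0.43/(0.27 × 18 × 46.33) = 0.00191 kg/m³.

0.00191 kg/m³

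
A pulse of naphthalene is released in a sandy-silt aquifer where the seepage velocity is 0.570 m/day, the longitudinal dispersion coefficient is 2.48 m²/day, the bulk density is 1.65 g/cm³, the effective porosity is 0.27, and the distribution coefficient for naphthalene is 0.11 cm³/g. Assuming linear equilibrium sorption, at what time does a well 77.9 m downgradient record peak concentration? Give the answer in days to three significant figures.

216 days

Retardation factor R = 1 + ρ_b·K_d/n = 1 + 1.65 × 0.11/0.27 = 1.672.
Sorption retards both mechanisms: v_R = v/R = 0.3409 m/day, D_R = D/R = 1.483 m²/day.
Peak time from v_R²t² + 2D_R t − x² = 0: t = (√(D_R² + v_R²x²) − D_R)/v_R².
√(D_R² + v_R²x²) = √(1.483² + 0.3409² × 77.9²) = 26.60; v_R² = 0.1162.
t = (26.60 − 1.483)/0.1162 = 216 days.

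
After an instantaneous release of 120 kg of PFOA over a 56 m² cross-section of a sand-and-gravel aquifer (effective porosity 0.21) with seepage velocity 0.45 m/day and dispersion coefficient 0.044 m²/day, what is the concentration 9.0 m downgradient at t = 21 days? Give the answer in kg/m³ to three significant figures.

For an instantaneous plane source, C(x,t) = M/(n_e·A·√(4πDt)) · exp(−(x−vt)²/(4Dt)), with n_e·A the pore (flow) area.
Plume center vt = 0.45 × 21 = 9.45 m, so the well at 9.0 m is 0.45 m upgradient of the peak.
√(4πDt) = 3.408 m, giving peak height M/(n_e·A·√(4πDt)) = 120/(0.21 × 56 × 3.408) = 2.994 kg/m³.
(x−vt)²/(4Dt) = (-0.45)²/(4 × 0.044 × 21) = 0.05479; exp(−0.05479) = 0.9467.
C = 2.994 × 0.9467 = 2.83 kg/m³.

2.83 kg/m³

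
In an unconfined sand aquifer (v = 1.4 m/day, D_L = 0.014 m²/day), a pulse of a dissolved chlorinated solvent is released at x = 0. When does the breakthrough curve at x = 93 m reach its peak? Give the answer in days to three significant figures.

For the 1D instantaneous-source solution, setting ∂C/∂t = 0 at fixed x gives v²t² + 2Dt − x² = 0, so t = (√(D² + v²x²) − D)/v².
√(D² + v²x²) = √(0.014² + 1.4² × 93²) = 130.2; v² = 1.96.
t = (130.2 − 0.014)/1.96 = 66.4 days (vs. the pure-advection estimate x/v = 66.4 d).

66.4 days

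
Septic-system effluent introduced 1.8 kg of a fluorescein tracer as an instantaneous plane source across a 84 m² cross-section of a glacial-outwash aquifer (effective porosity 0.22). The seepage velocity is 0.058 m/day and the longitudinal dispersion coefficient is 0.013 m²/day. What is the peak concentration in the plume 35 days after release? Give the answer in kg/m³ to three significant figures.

0.0407 kg/m³

The peak of an instantaneous 1D plume sits at x = vt; there the Gaussian factor is 1 and C_max = M/(n_e·A·√(4πDt)), where n_e·A is the pore area the mass is dissolved in.
√(4πDt) = √(4π × 0.013 × 35) = 2.391 m, so C_max = 1.8/(0.22 × 84 × 2.391) = 0.0407 kg/m³.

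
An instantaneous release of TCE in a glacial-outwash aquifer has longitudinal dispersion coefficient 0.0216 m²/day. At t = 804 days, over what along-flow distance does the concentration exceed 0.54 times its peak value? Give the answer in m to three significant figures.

The plume is Gaussian with σ = √(2Dt) = √(2 × 0.0216 × 804) = 5.893 m.
C/C_peak = exp(−Δx²/(2σ²)) = 0.54 ⇒ Δx = σ·√(−2 ln 0.54) = 5.893 × 1.110 = 6.541 m.
Width = 2Δx = 13.1 m.

13.1 m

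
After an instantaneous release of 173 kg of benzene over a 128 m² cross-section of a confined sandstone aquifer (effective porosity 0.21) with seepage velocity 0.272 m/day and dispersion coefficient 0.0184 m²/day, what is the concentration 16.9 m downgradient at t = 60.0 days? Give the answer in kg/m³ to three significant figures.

For an instantaneous plane source, C(x,t) = M/(n_e·A·√(4πDt)) · exp(−(x−vt)²/(4Dt)), with n_e·A the pore (flow) area.
Plume center vt = 0.272 × 60.0 = 16.32 m, so the well at 16.9 m is 0.58 m downgradient of the peak.
√(4πDt) = 3.725 m, giving peak height M/(n_e·A·√(4πDt)) = 173/(0.21 × 128 × 3.725) = 1.728 kg/m³.
(x−vt)²/(4Dt) = (0.58)²/(4 × 0.0184 × 60.0) = 0.07618; exp(−0.07618) = 0.9266.
C = 1.728 × 0.9266 = 1.60 kg/m³.

1.60 kg/m³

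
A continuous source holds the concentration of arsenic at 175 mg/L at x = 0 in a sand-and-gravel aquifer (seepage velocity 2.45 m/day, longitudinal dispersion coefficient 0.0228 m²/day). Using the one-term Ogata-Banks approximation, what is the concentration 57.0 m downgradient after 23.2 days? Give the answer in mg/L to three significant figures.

76.7 mg/L

For a continuous step input, C/C₀ ≈ ½·erfc((x−vt)/(2√(Dt))).
vt = 2.45 × 23.2 = 56.84 m and 2√(Dt) = 2√(0.0228 × 23.2) = 1.455 m.
Argument (x−vt)/(2√(Dt)) = (57.0 − 56.84)/1.455 = 0.1100; ½·erfc(0.1100) = 0.4382.
C = 175 × 0.4382 = 76.7 mg/L.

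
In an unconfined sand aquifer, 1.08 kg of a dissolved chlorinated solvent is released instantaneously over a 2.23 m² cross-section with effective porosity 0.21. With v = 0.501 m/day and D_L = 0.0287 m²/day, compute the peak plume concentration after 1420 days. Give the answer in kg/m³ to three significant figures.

0.102 kg/m³

The peak of an instantaneous 1D plume sits at x = vt; there the Gaussian factor is 1 and C_max = M/(n_e·A·√(4πDt)), where n_e·A is the pore area the mass is dissolved in.
√(4πDt) = √(4π × 0.0287 × 1420) = 22.63 m, so C_max = 1.08/(0.21 × 2.23 × 22.63) = 0.102 kg/m³.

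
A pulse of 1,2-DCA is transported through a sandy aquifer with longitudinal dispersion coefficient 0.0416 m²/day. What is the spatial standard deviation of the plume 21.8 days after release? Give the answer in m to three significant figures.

Dispersive spreading gives a Gaussian with σ² = 2Dt; advection only shifts the center.
σ = √(2 × 0.0416 × 21.8) = 1.35 m.

1.35 m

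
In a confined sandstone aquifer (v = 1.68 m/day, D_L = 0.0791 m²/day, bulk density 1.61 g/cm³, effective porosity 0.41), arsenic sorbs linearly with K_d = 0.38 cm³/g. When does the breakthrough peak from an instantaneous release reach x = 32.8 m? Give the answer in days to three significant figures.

48.6 days

Retardation factor R = 1 + ρ_b·K_d/n = 1 + 1.61 × 0.38/0.41 = 2.492.
Sorption retards both mechanisms: v_R = v/R = 0.6742 m/day, D_R = D/R = 0.03174 m²/day.
Peak time from v_R²t² + 2D_R t − x² = 0: t = (√(D_R² + v_R²x²) − D_R)/v_R².
√(D_R² + v_R²x²) = √(0.03174² + 0.6742² × 32.8²) = 22.11; v_R² = 0.4545.
t = (22.11 − 0.03174)/0.4545 = 48.6 days.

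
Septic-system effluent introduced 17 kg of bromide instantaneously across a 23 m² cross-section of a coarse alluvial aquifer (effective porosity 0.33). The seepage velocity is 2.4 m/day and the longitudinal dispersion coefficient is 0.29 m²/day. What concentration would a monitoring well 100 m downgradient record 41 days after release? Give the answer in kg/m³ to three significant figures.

For an instantaneous plane source, C(x,t) = M/(n_e·A·√(4πDt)) · exp(−(x−vt)²/(4Dt)), with n_e·A the pore (flow) area.
Plume center vt = 2.4 × 41 = 98.4 m, so the well at 100 m is 1.6 m downgradient of the peak.
√(4πDt) = 12.22 m, giving peak height M/(n_e·A·√(4πDt)) = 17/(0.33 × 23 × 12.22) = 0.1833 kg/m³.
(x−vt)²/(4Dt) = (1.6)²/(4 × 0.29 × 41) = 0.05383; exp(−0.05383) = 0.9476.
C = 0.1833 × 0.9476 = 0.174 kg/m³.

0.174 kg/m³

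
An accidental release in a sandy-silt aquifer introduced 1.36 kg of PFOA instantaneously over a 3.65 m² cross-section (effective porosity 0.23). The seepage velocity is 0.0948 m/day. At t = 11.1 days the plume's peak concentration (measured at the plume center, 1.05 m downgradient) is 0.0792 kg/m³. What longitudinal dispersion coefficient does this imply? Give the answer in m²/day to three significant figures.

At the plume center C_max = M/(n_e·A·√(4πDt)), so D = M²/(4πt·(n_e·A·C_max)²).
n_e·A·C_max = 0.23 × 3.65 × 0.0792 = 0.06649 kg/m.
D = 1.36²/(4π × 11.1 × 0.06649²) = 3.00 m²/day.

3.00 m²/day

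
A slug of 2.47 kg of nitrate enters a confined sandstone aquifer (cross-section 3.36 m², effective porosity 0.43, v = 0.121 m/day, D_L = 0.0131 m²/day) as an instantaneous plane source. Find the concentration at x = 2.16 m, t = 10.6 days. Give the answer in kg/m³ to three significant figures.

For an instantaneous plane source, C(x,t) = M/(n_e·A·√(4πDt)) · exp(−(x−vt)²/(4Dt)), with n_e·A the pore (flow) area.
Plume center vt = 0.121 × 10.6 = 1.2826 m, so the well at 2.16 m is 0.8774 m downgradient of the peak.
√(4πDt) = 1.321 m, giving peak height M/(n_e·A·√(4πDt)) = 2.47/(0.43 × 3.36 × 1.321) = 1.294 kg/m³.
(x−vt)²/(4Dt) = (0.8774)²/(4 × 0.0131 × 10.6) = 1.386; exp(−1.386) = 0.2501.
C = 1.294 × 0.2501 = 0.324 kg/m³.

0.324 kg/m³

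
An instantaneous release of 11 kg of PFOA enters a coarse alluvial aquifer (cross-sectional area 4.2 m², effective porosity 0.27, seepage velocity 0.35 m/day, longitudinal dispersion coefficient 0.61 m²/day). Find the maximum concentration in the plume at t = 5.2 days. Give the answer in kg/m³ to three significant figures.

The peak of an instantaneous 1D plume sits at x = vt; there the Gaussian factor is 1 and C_max = M/(n_e·A·√(4πDt)), where n_e·A is the pore area the mass is dissolved in.
√(4πDt) = √(4π × 0.61 × 5.2) = 6.314 m, so C_max = 11/(0.27 × 4.2 × 6.314) = 1.54 kg/m³.

1.54 kg/m³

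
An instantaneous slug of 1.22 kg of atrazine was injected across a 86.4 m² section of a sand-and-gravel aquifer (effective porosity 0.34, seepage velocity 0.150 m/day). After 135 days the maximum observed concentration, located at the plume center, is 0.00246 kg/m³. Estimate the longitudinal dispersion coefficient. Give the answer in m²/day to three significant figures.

0.168 m²/day

At the plume center C_max = M/(n_e·A·√(4πDt)), so D = M²/(4πt·(n_e·A·C_max)²).
n_e·A·C_max = 0.34 × 86.4 × 0.00246 = 0.07226 kg/m.
D = 1.22²/(4π × 135 × 0.07226²) = 0.168 m²/day.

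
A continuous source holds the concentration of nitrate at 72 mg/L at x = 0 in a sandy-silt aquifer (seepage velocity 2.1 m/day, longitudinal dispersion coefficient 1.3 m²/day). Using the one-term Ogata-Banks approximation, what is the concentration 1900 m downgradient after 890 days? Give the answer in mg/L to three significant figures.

For a continuous step input, C/C₀ ≈ ½·erfc((x−vt)/(2√(Dt))).
vt = 2.1 × 890 = 1869 m and 2√(Dt) = 2√(1.3 × 890) = 68.03 m.
Argument (x−vt)/(2√(Dt)) = (1900 − 1869)/68.03 = 0.4557; ½·erfc(0.4557) = 0.2596.
C = 72 × 0.2596 = 18.7 mg/L.

18.7 mg/L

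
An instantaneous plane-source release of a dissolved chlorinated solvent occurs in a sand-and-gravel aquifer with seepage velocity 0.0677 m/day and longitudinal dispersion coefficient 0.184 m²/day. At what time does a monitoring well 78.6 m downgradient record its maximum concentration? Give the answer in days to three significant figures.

1120 days

For the 1D instantaneous-source solution, setting ∂C/∂t = 0 at fixed x gives v²t² + 2Dt − x² = 0, so t = (√(D² + v²x²) − D)/v².
√(D² + v²x²) = √(0.184² + 0.0677² × 78.6²) = 5.324; v² = 0.00458329.
t = (5.324 − 0.184)/0.00458329 = 1120 days (vs. the pure-advection estimate x/v = 1160 d).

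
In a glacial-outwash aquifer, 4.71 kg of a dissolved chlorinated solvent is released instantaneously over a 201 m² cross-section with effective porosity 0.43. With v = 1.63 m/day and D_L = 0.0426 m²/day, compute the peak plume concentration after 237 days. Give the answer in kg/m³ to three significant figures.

The peak of an instantaneous 1D plume sits at x = vt; there the Gaussian factor is 1 and C_max = M/(n_e·A·√(4πDt)), where n_e·A is the pore area the mass is dissolved in.
√(4πDt) = √(4π × 0.0426 × 237) = 11.26 m, so C_max = 4.71/(0.43 × 201 × 11.26) = 0.00484 kg/m³.

0.00484 kg/m³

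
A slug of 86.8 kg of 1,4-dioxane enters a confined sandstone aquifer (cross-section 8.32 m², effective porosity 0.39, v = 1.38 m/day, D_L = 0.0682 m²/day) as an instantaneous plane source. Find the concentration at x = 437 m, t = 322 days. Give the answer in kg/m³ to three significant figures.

0.869 kg/m³

For an instantaneous plane source, C(x,t) = M/(n_e·A·√(4πDt)) · exp(−(x−vt)²/(4Dt)), with n_e·A the pore (flow) area.
Plume center vt = 1.38 × 322 = 444.36 m, so the well at 437 m is 7.36 m upgradient of the peak.
√(4πDt) = 16.61 m, giving peak height M/(n_e·A·√(4πDt)) = 86.8/(0.39 × 8.32 × 16.61) = 1.611 kg/m³.
(x−vt)²/(4Dt) = (-7.36)²/(4 × 0.0682 × 322) = 0.6167; exp(−0.6167) = 0.5397.
C = 1.611 × 0.5397 = 0.869 kg/m³.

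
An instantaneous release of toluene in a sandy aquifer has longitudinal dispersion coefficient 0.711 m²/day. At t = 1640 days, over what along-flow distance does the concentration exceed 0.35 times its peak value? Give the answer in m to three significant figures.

The plume is Gaussian with σ = √(2Dt) = √(2 × 0.711 × 1640) = 48.29 m.
C/C_peak = exp(−Δx²/(2σ²)) = 0.35 ⇒ Δx = σ·√(−2 ln 0.35) = 48.29 × 1.449 = 69.97 m.
Width = 2Δx = 140 m.

140 m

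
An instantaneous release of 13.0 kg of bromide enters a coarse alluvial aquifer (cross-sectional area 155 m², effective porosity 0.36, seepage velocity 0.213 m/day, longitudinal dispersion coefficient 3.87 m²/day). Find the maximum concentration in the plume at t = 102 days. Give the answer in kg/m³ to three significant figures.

The peak of an instantaneous 1D plume sits at x = vt; there the Gaussian factor is 1 and C_max = M/(n_e·A·√(4πDt)), where n_e·A is the pore area the mass is dissolved in.
√(4πDt) = √(4π × 3.87 × 102) = 70.43 m, so C_max = 13.0/(0.36 × 155 × 70.43) = 0.00331 kg/m³.

0.00331 kg/m³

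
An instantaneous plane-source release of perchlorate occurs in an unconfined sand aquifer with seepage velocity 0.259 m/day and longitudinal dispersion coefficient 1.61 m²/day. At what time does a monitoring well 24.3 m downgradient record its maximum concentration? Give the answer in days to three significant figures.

For the 1D instantaneous-source solution, setting ∂C/∂t = 0 at fixed x gives v²t² + 2Dt − x² = 0, so t = (√(D² + v²x²) − D)/v².
√(D² + v²x²) = √(1.61² + 0.259² × 24.3²) = 6.496; v² = 0.067081.
t = (6.496 − 1.61)/0.067081 = 72.8 days (vs. the pure-advection estimate x/v = 93.8 d).

72.8 days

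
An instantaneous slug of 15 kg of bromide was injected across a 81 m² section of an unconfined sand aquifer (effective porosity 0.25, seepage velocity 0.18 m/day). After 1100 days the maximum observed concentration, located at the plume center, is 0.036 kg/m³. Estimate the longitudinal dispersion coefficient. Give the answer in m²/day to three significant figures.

At the plume center C_max = M/(n_e·A·√(4πDt)), so D = M²/(4πt·(n_e·A·C_max)²).
n_e·A·C_max = 0.25 × 81 × 0.036 = 0.7290 kg/m.
D = 15²/(4π × 1100 × 0.7290²) = 0.0306 m²/day.

0.0306 m²/day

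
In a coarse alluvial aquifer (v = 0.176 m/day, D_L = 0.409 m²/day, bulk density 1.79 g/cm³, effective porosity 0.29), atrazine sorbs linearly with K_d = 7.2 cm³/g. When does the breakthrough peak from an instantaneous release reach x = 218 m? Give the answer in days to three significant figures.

Retardation factor R = 1 + ρ_b·K_d/n = 1 + 1.79 × 7.2/0.29 = 45.44.
Sorption retards both mechanisms: v_R = v/R = 0.003873 m/day, D_R = D/R = 0.009001 m²/day.
Peak time from v_R²t² + 2D_R t − x² = 0: t = (√(D_R² + v_R²x²) − D_R)/v_R².
√(D_R² + v_R²x²) = √(0.009001² + 0.003873² × 218²) = 0.8444; v_R² = 1.500e-05.
t = (0.8444 − 0.009001)/1.500e-05 = 55700 days.

55700 days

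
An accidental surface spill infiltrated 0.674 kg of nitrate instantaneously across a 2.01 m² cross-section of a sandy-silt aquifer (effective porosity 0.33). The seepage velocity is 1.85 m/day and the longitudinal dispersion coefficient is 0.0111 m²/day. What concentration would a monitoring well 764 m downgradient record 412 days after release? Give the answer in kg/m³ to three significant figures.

For an instantaneous plane source, C(x,t) = M/(n_e·A·√(4πDt)) · exp(−(x−vt)²/(4Dt)), with n_e·A the pore (flow) area.
Plume center vt = 1.85 × 412 = 762.2 m, so the well at 764 m is 1.8 m downgradient of the peak.
√(4πDt) = 7.581 m, giving peak height M/(n_e·A·√(4πDt)) = 0.674/(0.33 × 2.01 × 7.581) = 0.1340 kg/m³.
(x−vt)²/(4Dt) = (1.8)²/(4 × 0.0111 × 412) = 0.1771; exp(−0.1771) = 0.8377.
C = 0.1340 × 0.8377 = 0.112 kg/m³.

0.112 kg/m³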